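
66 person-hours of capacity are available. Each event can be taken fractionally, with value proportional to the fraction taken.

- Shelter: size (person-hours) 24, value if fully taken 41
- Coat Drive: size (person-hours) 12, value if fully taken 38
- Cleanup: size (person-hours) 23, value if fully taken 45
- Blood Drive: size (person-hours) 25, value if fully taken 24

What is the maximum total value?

Rank by value-to-size ratio: Coat Drive 38/12≈3.17, Cleanup 45/23≈1.96, Shelter 41/24≈1.71, Blood Drive 24/25≈0.96.
Take all of Coat Drive (12 person-hours, value 38) ; 54 person-hours left.
Cleanup: take in full, 23 person-hours for value 45 ; 31 left.
Shelter: take in full, 24 person-hours for value 41 ; 7 left.
Fill the last 7 person-hours with part of Blood Drive: 7/25 of it earns 6.72.
Total value = 130.72.

130.72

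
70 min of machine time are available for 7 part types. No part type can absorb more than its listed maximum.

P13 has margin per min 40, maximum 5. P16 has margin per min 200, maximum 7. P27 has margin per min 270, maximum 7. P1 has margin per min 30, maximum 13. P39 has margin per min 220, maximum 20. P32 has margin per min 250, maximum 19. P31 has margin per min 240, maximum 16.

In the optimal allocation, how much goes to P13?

Highest margin per min first: P27 270 > P32 250 > P31 240 > P39 220 > P16 200 > P13 40 > P1 30.
Give P27 7 to hit its cap of 7 ; 63 left.
Give P32 19 to hit its cap of 19 ; 44 left.
Give P31 16 to hit its cap of 16 ; 28 left.
Give P39 20 to hit its cap of 20 ; 8 left.
P16: +7 to 7 (cap) ; 1 left.
P13: +1 (room for 5) → 1. Pool exhausted.

1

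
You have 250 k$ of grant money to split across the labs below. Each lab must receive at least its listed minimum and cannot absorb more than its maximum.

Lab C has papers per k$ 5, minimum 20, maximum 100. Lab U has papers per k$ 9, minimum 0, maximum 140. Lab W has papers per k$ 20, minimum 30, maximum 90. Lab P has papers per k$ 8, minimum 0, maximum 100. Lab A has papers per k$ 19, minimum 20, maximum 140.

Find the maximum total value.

4560

Meeting every minimum uses 20+0+30+0+20 = 70 k$, leaving 180.
Rank by papers per k$: Lab W 20 > Lab A 19 > Lab U 9 > Lab P 8 > Lab C 5.
Lab W: +60 to 90 (cap) — 120 left.
Lab A takes 120 more to reach its cap of 140 — 0 left.
Total = 5×20 + 20×90 + 19×140 = 4560.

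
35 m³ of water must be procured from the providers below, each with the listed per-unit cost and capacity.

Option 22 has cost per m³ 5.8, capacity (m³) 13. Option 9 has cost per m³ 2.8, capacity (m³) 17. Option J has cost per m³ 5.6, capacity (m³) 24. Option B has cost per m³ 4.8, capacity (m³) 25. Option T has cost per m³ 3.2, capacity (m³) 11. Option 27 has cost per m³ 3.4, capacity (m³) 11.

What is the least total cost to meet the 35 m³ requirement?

106.6

Cheapest first:
Option 9 at 2.8: take all 17 m³ — 18 still needed.
Option T (3.2): use full 11 — 7 m³ to go.
Option 27 (3.4): take the remaining 7 — done.
Option B, Option J, Option 22: unused.
Cost = 17×2.8 + 11×3.2 + 7×3.4 = 106.6.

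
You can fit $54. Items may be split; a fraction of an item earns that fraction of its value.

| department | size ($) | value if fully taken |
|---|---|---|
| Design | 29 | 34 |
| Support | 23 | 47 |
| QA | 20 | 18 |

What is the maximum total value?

Rank by value-to-size ratio: Support 47/23≈2.04, Design 34/29≈1.17, QA 18/20≈0.9.
All 23 $ of Support fit (value 47) — 31 remain.
All 29 $ of Design fit (value 34) — 2 remain.
2 $ left: a 2/20 share of QA gives 18×2/20 = 1.8.
Total value = 82.8.

82.8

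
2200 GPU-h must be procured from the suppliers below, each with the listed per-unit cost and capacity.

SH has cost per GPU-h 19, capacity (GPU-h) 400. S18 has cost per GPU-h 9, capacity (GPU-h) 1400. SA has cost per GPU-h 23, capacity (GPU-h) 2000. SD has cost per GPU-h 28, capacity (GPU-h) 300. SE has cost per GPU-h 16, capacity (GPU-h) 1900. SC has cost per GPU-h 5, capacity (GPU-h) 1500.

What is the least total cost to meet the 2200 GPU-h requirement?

13800

Fill from the cheapest supplier first.
SC (5): use full 1500 ; 700 GPU-h to go.
S18 (9): take the remaining 700 ; done.
SE, SH, SA, SD: unused.
Cost = 1500×5 + 700×9 = 13800.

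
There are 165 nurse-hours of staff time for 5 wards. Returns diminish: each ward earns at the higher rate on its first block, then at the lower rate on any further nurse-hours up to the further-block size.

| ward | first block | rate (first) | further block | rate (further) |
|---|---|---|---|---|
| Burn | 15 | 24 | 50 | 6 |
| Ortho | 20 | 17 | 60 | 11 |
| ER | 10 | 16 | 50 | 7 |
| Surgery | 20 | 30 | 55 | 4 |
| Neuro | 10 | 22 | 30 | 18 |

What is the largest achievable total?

Order all 10 blocks by rate: Surgery/T1 30 > Burn/T1 24 > Neuro/T1 22 > Neuro/T2 18 > Ortho/T1 17 > ER/T1 16 > Ortho/T2 11 > ER/T2 7 > Burn/T2 6 > Surgery/T2 4.
Fill Surgery T1 block (20 at 30) — 145 left.
Burn/T1 (24): +15 — 130 left.
Fill Neuro T1 block (10 at 22) — 120 left.
Neuro T2 at 18: fill all 30 — 90 left.
Ortho/T1 (17): +20 — 70 left.
Fill ER T1 block (10 at 16) — 60 left.
Fill Ortho T2 block (60 at 11) — 0 left.
Total = 30×20 + 24×15 + 22×10 + 18×30 + 17×20 + 16×10 + 11×60 = 2880.

2880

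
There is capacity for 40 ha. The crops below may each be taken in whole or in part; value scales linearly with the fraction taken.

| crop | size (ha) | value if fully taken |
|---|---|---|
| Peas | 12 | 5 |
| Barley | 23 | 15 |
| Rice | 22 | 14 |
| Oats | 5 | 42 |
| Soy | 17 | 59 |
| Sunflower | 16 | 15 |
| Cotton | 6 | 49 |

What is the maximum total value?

161.25

Rank by value-to-size ratio: Oats 42/5≈8.4, Cotton 49/6≈8.17, Soy 59/17≈3.47, Sunflower 15/16≈0.938, Barley 15/23≈0.652, Rice 14/22≈0.636, Peas 5/12≈0.417.
Oats: take in full, 5 ha for value 42 ; 35 left.
Cotton: take in full, 6 ha for value 49 ; 29 left.
Take all of Soy (17 ha, value 59) ; 12 ha left.
Only 12 ha remain; take 12/16 of Sunflower for value 15×12/16 = 11.25.
Total value = 161.25.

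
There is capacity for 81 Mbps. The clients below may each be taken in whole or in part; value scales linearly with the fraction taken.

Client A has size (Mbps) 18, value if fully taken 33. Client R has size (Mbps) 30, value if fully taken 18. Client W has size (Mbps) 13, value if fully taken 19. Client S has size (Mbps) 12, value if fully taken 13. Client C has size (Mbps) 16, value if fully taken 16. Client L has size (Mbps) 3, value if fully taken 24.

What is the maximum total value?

116.4

Sort by value density: Client L 24/3≈8, Client A 33/18≈1.83, Client W 19/13≈1.46, Client S 13/12≈1.08, Client C 16/16≈1, Client R 18/30≈0.6.
All 3 Mbps of Client L fit (value 24) → 78 remain.
All 18 Mbps of Client A fit (value 33) → 60 remain.
Take all of Client W (13 Mbps, value 19) → 47 Mbps left.
All 12 Mbps of Client S fit (value 13) → 35 remain.
Client C: take in full, 16 Mbps for value 16 → 19 left.
Only 19 Mbps remain; take 19/30 of Client R for value 18×19/30 = 11.4.
Total value = 116.4.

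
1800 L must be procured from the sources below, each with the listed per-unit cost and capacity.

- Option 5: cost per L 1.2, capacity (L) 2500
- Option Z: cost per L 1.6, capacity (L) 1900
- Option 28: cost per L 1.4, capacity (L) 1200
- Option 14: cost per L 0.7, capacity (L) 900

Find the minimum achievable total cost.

Cheapest first:
Take 900 from Option 14 at 0.7 — need 900 more.
Option 5 (1.2): take the remaining 900 — done.
Option 28, Option Z: unused.
Cost = 900×0.7 + 900×1.2 = 1710.

1710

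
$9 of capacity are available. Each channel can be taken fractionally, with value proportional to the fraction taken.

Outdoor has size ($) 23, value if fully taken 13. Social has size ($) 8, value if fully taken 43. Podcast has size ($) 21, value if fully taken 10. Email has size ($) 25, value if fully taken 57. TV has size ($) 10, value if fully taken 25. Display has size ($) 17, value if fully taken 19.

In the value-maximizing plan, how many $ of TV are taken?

1

Best value per unit of size first: Social 43/8≈5.38, TV 25/10≈2.5, Email 57/25≈2.28, Display 19/17≈1.12, Outdoor 13/23≈0.565, Podcast 10/21≈0.476.
Social: take in full, 8 $ for value 43 ; 1 left.
Only 1 $ remain; take 1/10 of TV for value 25×1/10 = 2.5.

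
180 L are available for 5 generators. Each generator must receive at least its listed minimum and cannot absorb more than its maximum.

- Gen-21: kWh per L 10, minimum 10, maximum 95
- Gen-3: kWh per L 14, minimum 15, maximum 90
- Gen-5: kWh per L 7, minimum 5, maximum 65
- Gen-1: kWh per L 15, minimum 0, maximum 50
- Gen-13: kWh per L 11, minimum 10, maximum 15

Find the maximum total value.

Meeting every minimum uses 10+15+5+0+10 = 40 L, leaving 140.
Order the generators by kWh per L: Gen-1 15 > Gen-3 14 > Gen-13 11 > Gen-21 10 > Gen-5 7.
Give Gen-1 50 more to hit its cap of 50 ; 90 left.
Gen-3: +75 to 90 (cap) ; 15 left.
Gen-13 takes 5 more to reach its cap of 15 ; 10 left.
Gen-21 has room for 85 more but only 10 remain, so it gets 20.
Total = 10×20 + 14×90 + 7×5 + 15×50 + 11×15 = 2410.

2410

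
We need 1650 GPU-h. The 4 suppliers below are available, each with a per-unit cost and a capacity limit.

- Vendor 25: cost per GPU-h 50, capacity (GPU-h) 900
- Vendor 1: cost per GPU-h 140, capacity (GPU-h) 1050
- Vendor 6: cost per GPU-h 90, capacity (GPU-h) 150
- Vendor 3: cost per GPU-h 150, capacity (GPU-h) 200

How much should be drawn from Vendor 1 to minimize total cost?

Cheapest first:
Vendor 25 (50): use full 900 → 750 GPU-h to go.
Take 150 from Vendor 6 at 90 → need 600 more.
Vendor 1 at 140: take 600 of its 1050 → requirement met.
Vendor 3: unused.

600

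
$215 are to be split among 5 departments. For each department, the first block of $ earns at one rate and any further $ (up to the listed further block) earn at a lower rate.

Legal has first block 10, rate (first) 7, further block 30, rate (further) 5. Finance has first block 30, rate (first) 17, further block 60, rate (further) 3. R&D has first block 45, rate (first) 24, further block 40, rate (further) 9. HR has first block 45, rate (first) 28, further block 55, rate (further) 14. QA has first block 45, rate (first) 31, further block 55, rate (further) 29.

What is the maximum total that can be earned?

5755

Rank every tier by rate: QA/tier1 31 > QA/tier2 29 > HR/tier1 28 > R&D/tier1 24 > Finance/tier1 17 > HR/tier2 14 > R&D/tier2 9 > Legal/tier1 7 > Legal/tier2 5 > Finance/tier2 3.
Fill QA tier1 block (45 at 31) ; 170 left.
QA tier2 at 29: fill all 55 ; 115 left.
Fill HR tier1 block (45 at 28) ; 70 left.
Fill R&D tier1 block (45 at 24) ; 25 left.
25 remain; put them into Finance tier1 at 17.
Total = 31×45 + 29×55 + 28×45 + 24×45 + 17×25 = 5755.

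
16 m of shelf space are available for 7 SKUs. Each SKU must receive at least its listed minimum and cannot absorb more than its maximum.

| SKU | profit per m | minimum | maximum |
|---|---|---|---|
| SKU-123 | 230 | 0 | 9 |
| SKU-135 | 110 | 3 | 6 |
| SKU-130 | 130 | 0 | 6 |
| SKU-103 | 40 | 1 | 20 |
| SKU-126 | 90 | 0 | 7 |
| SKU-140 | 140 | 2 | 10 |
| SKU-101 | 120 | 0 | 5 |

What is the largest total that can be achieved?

Meeting every minimum uses 0+3+0+1+0+2+0 = 6 m, leaving 10.
Order the SKUs by profit per m: SKU-123 230 > SKU-140 140 > SKU-130 130 > SKU-101 120 > SKU-135 110 > SKU-126 90 > SKU-103 40.
SKU-123: +9 to 9 (cap) ; 1 left.
SKU-140: +1 (room for 8) → 3. Pool exhausted.
Total = 230×9 + 110×3 + 40×1 + 140×3 = 2860.

2860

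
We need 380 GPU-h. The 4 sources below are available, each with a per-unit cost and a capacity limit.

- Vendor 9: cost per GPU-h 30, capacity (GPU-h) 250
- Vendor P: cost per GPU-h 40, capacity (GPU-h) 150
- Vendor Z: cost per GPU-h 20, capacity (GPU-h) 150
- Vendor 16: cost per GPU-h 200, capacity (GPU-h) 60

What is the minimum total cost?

9900

Cheapest first:
Vendor Z at 20: take all 150 GPU-h → 230 still needed.
Take 230 from Vendor 9 at 30 to finish.
Vendor P, Vendor 16: unused.
Cost = 150×20 + 230×30 = 9900.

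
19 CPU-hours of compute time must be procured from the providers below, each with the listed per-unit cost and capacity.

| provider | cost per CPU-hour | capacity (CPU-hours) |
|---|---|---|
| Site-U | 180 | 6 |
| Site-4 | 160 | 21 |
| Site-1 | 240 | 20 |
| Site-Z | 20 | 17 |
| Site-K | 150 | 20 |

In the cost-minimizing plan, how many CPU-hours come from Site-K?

2

Use providers in increasing cost order.
Site-Z (20): use full 17 ; 2 CPU-hours to go.
Site-K (150): take the remaining 2 ; done.
Site-4, Site-U, Site-1: unused.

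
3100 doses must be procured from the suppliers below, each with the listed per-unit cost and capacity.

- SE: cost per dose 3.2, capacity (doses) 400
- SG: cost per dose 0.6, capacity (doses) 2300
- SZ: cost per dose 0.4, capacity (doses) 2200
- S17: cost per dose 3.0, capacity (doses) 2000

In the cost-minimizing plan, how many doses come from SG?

Use suppliers in increasing cost order.
SZ at 0.4: take all 2200 doses ; 900 still needed.
SG at 0.6: take 900 of its 2300 ; requirement met.
S17, SE: unused.

900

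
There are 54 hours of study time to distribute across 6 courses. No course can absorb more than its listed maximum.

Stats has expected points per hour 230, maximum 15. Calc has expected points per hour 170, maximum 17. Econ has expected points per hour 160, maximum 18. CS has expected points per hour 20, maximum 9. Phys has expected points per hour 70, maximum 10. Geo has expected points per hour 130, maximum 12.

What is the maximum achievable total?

9740

Rank by expected points per hour: Stats 230 > Calc 170 > Econ 160 > Geo 130 > Phys 70 > CS 20.
Stats takes 15 to reach its cap of 15 → 39 left.
Give Calc 17 to hit its cap of 17 → 22 left.
Econ: +18 to 18 (cap) → 4 left.
Geo has room for 12 but only 4 remain, so it gets 4.
Total = 230×15 + 170×17 + 160×18 + 130×4 = 9740.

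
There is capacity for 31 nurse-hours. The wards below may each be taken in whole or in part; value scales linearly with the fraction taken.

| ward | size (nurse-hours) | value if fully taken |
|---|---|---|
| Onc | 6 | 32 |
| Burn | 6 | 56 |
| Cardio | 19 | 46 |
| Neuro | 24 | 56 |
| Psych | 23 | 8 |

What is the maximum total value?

Best value per unit of size first: Burn 56/6≈9.33, Onc 32/6≈5.33, Cardio 46/19≈2.42, Neuro 56/24≈2.33, Psych 8/23≈0.348.
Burn: take in full, 6 nurse-hours for value 56 → 25 left.
Take all of Onc (6 nurse-hours, value 32) → 19 nurse-hours left.
All 19 nurse-hours of Cardio fit (value 46) → 0 remain.
Total value = 134.

134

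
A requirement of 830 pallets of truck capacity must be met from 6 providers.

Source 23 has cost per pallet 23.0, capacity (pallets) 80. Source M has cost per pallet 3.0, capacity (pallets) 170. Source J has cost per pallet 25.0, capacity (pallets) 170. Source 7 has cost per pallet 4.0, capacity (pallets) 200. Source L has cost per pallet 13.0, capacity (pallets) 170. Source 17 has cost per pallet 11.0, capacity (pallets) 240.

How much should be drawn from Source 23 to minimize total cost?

Fill from the cheapest provider first.
Source M at 3.0: take all 170 pallets ; 660 still needed.
Source 7 (4.0): use full 200 ; 460 pallets to go.
Source 17 at 11.0: take all 240 pallets ; 220 still needed.
Source L (13.0): use full 170 ; 50 pallets to go.
Take 50 from Source 23 at 23.0 to finish.
Source J: unused.

50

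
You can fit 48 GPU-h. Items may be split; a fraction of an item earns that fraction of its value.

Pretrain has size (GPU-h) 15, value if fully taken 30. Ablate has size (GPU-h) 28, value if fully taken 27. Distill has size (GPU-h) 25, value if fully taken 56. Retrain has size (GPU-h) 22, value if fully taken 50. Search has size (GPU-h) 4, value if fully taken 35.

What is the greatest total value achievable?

Sort by value density: Search 35/4≈8.75, Retrain 50/22≈2.27, Distill 56/25≈2.24, Pretrain 30/15≈2, Ablate 27/28≈0.964.
Search: take in full, 4 GPU-h for value 35 → 44 left.
All 22 GPU-h of Retrain fit (value 50) → 22 remain.
22 GPU-h left: a 22/25 share of Distill gives 56×22/25 = 49.28.
Total value = 134.28.

134.28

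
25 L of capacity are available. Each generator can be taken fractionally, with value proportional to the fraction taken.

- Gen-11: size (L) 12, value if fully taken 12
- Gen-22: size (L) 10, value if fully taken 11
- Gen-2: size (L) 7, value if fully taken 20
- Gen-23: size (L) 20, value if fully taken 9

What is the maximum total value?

39

Sort by value density: Gen-2 20/7≈2.86, Gen-22 11/10≈1.1, Gen-11 12/12≈1, Gen-23 9/20≈0.45.
All 7 L of Gen-2 fit (value 20) → 18 remain.
Gen-22: take in full, 10 L for value 11 → 8 left.
8 L left: a 8/12 share of Gen-11 gives 12×8/12 = 8.
Total value = 39.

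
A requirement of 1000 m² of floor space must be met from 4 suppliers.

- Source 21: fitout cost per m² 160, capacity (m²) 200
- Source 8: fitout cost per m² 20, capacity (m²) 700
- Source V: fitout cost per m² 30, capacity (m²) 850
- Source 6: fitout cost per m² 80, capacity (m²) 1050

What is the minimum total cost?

Fill from the cheapest supplier first.
Source 8 (20): use full 700 → 300 m² to go.
Source V (30): take the remaining 300 → done.
Source 6, Source 21: unused.
Cost = 700×20 + 300×30 = 23000.

23000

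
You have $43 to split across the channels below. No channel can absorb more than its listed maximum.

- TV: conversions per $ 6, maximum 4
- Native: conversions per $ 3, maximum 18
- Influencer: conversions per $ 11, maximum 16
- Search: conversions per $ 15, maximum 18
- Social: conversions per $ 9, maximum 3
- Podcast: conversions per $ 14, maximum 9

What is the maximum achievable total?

Highest conversions per $ first: Search 15 > Podcast 14 > Influencer 11 > Social 9 > TV 6 > Native 3.
Give Search 18 to hit its cap of 18 ; 25 left.
Podcast takes 9 to reach its cap of 9 ; 16 left.
Influencer: +16 to 16 (cap) ; 0 left.
Total = 11×16 + 15×18 + 14×9 = 572.

572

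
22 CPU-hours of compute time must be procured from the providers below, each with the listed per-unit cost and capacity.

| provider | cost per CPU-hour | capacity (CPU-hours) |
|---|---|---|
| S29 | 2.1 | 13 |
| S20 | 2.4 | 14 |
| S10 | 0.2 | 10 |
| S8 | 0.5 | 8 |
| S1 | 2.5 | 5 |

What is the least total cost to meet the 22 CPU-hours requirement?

14.4

Use providers in increasing cost order.
S10 at 0.2: take all 10 CPU-hours ; 12 still needed.
S8 (0.5): use full 8 ; 4 CPU-hours to go.
S29 (2.1): take the remaining 4 ; done.
S20, S1: unused.
Cost = 10×0.2 + 8×0.5 + 4×2.1 = 14.4.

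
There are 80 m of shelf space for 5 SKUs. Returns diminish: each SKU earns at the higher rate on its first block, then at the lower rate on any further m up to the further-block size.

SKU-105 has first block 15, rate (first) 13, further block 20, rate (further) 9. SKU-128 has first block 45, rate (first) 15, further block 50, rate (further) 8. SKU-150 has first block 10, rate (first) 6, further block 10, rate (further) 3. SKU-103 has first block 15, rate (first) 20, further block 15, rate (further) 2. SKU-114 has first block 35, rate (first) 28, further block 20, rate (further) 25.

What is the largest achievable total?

Treat each block as its own option and order by rate: SKU-114/tier1 28 > SKU-114/tier2 25 > SKU-103/tier1 20 > SKU-128/tier1 15 > SKU-105/tier1 13 > SKU-105/tier2 9 > SKU-128/tier2 8 > SKU-150/tier1 6 > SKU-150/tier2 3 > SKU-103/tier2 2.
SKU-114/tier1 (28): +35 ; 45 left.
SKU-114 tier2 at 25: fill all 20 ; 25 left.
SKU-103 tier1 at 20: fill all 15 ; 10 left.
SKU-128 tier1 at 15: only 10 left, fill 10.
Total = 28×35 + 25×20 + 20×15 + 15×10 = 1930.

1930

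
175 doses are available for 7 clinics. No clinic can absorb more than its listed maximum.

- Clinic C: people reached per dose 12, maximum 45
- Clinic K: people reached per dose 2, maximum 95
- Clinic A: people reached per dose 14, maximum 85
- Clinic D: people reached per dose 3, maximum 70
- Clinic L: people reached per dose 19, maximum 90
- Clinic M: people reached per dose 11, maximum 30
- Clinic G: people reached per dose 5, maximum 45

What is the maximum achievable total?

Highest people reached per dose first: Clinic L 19 > Clinic A 14 > Clinic C 12 > Clinic M 11 > Clinic G 5 > Clinic D 3 > Clinic K 2.
Clinic L: +90 to 90 (cap) — 85 left.
Clinic A: +85 to 85 (cap) — 0 left.
Total = 14×85 + 19×90 = 2900.

2900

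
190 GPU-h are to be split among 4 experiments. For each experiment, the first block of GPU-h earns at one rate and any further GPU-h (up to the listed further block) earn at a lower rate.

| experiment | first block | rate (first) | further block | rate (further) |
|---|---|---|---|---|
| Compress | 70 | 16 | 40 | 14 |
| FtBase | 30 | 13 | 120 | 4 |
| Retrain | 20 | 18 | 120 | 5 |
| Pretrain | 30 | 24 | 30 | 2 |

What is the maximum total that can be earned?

Rank every tier by rate: Pretrain/T1 24 > Retrain/T1 18 > Compress/T1 16 > Compress/T2 14 > FtBase/T1 13 > Retrain/T2 5 > FtBase/T2 4 > Pretrain/T2 2.
Pretrain T1 at 24: fill all 30 → 160 left.
Fill Retrain T1 block (20 at 18) → 140 left.
Compress T1 at 16: fill all 70 → 70 left.
Compress/T2 (14): +40 → 30 left.
Fill FtBase T1 block (30 at 13) → 0 left.
Total = 24×30 + 18×20 + 16×70 + 14×40 + 13×30 = 3150.

3150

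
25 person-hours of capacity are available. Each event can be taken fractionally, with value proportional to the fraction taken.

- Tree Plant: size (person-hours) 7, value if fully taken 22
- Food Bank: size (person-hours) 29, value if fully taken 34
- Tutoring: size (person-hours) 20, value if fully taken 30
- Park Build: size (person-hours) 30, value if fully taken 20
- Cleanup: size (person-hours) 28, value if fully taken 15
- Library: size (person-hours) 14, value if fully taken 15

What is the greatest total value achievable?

49

Sort by value density: Tree Plant 22/7≈3.14, Tutoring 30/20≈1.5, Food Bank 34/29≈1.17, Library 15/14≈1.07, Park Build 20/30≈0.667, Cleanup 15/28≈0.536.
All 7 person-hours of Tree Plant fit (value 22) — 18 remain.
Only 18 person-hours remain; take 18/20 of Tutoring for value 30×18/20 = 27.
Total value = 49.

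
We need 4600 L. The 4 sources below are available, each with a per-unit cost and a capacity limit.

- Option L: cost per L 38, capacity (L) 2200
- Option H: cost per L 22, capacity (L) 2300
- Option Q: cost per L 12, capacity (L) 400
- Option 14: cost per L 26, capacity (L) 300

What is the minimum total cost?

124000

Cheapest first:
Option Q (12): use full 400 — 4200 L to go.
Option H (22): use full 2300 — 1900 L to go.
Option 14 (26): use full 300 — 1600 L to go.
Take 1600 from Option L at 38 to finish.
Cost = 400×12 + 2300×22 + 300×26 + 1600×38 = 124000.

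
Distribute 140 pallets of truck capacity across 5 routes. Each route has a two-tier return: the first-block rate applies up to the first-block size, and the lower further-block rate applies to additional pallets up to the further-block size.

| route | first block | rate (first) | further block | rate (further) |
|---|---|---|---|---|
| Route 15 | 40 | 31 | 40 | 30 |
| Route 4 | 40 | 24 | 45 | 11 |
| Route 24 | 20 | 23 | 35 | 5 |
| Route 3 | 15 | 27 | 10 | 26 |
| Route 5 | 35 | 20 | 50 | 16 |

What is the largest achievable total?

Order all 10 blocks by rate: Route 15/T1 31 > Route 15/T2 30 > Route 3/T1 27 > Route 3/T2 26 > Route 4/T1 24 > Route 24/T1 23 > Route 5/T1 20 > Route 5/T2 16 > Route 4/T2 11 > Route 24/T2 5.
Fill Route 15 T1 block (40 at 31) — 100 left.
Route 15/T2 (30): +40 — 60 left.
Route 3 T1 at 27: fill all 15 — 45 left.
Route 3/T2 (26): +10 — 35 left.
Route 4 T1 at 24: only 35 left, fill 35.
Total = 31×40 + 30×40 + 27×15 + 26×10 + 24×35 = 3945.

3945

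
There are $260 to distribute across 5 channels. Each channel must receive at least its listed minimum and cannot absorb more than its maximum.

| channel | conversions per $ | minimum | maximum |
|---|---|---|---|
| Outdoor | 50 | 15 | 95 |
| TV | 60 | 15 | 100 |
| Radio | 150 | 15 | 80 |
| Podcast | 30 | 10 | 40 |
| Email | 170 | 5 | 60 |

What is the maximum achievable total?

28950

Meeting every minimum uses 15+15+15+10+5 = 60 $, leaving 200.
Highest conversions per $ first: Email 170 > Radio 150 > TV 60 > Outdoor 50 > Podcast 30.
Email: +55 to 60 (cap) ; 145 left.
Radio: +65 to 80 (cap) ; 80 left.
Only 80 left; TV takes them to reach 95.
Total = 50×15 + 60×95 + 150×80 + 30×10 + 170×60 = 28950.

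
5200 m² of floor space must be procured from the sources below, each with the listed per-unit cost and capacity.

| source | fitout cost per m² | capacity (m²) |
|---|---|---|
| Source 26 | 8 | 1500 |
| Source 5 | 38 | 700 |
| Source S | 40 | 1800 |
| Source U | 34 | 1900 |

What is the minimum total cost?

Fill from the cheapest source first.
Source 26 at 8: take all 1500 m² ; 3700 still needed.
Take 1900 from Source U at 34 ; need 1800 more.
Take 700 from Source 5 at 38 ; need 1100 more.
Take 1100 from Source S at 40 to finish.
Cost = 1500×8 + 1900×34 + 700×38 + 1100×40 = 147200.

147200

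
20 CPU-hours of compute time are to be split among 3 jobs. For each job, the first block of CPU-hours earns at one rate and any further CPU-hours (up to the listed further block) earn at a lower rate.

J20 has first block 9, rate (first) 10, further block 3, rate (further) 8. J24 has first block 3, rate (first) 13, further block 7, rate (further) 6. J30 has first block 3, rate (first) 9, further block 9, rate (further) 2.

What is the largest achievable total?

192

Rank every tier by rate: J24/T1 13 > J20/T1 10 > J30/T1 9 > J20/T2 8 > J24/T2 6 > J30/T2 2.
J24 T1 at 13: fill all 3 ; 17 left.
Fill J20 T1 block (9 at 10) ; 8 left.
J30/T1 (9): +3 ; 5 left.
J20/T2 (8): +3 ; 2 left.
J24/T2: +2 of 7 at 6; pool empty.
Total = 13×3 + 10×9 + 9×3 + 8×3 + 6×2 = 192.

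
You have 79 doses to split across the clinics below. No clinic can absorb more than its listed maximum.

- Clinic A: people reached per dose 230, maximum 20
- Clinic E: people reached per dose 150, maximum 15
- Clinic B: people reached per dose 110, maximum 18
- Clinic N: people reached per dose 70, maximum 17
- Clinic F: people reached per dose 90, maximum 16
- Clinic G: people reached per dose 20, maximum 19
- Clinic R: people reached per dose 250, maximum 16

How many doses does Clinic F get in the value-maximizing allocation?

Order the clinics by people reached per dose: Clinic R 250 > Clinic A 230 > Clinic E 150 > Clinic B 110 > Clinic F 90 > Clinic N 70 > Clinic G 20.
Give Clinic R 16 to hit its cap of 16 — 63 left.
Give Clinic A 20 to hit its cap of 20 — 43 left.
Give Clinic E 15 to hit its cap of 15 — 28 left.
Give Clinic B 18 to hit its cap of 18 — 10 left.
Only 10 left; Clinic F takes them to reach 10.

10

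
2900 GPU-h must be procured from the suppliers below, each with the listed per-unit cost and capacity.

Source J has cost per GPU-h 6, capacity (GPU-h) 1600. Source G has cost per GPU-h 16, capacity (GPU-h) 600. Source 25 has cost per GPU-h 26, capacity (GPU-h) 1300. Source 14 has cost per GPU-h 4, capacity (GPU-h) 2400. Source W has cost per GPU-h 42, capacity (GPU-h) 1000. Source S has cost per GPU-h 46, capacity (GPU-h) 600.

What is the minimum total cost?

12600

Fill from the cheapest supplier first.
Take 2400 from Source 14 at 4 — need 500 more.
Source J (6): take the remaining 500 — done.
Source G, Source 25, Source W, Source S: unused.
Cost = 2400×4 + 500×6 = 12600.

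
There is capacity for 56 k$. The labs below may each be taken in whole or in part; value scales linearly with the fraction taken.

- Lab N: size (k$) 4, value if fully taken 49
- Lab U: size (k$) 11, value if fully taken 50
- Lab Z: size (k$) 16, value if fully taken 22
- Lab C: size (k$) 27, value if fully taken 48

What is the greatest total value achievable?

Rank by value-to-size ratio: Lab N 49/4≈12.2, Lab U 50/11≈4.55, Lab C 48/27≈1.78, Lab Z 22/16≈1.38.
All 4 k$ of Lab N fit (value 49) ; 52 remain.
Take all of Lab U (11 k$, value 50) ; 41 k$ left.
Lab C: take in full, 27 k$ for value 48 ; 14 left.
14 k$ left: a 14/16 share of Lab Z gives 22×14/16 = 19.25.
Total value = 166.25.

166.25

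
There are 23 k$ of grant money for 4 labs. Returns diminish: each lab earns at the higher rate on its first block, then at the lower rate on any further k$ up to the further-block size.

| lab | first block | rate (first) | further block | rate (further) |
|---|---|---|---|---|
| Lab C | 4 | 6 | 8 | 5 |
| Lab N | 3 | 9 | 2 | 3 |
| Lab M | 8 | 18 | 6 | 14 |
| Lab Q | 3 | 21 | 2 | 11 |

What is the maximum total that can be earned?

Treat each block as its own option and order by rate: Lab Q/T1 21 > Lab M/T1 18 > Lab M/T2 14 > Lab Q/T2 11 > Lab N/T1 9 > Lab C/T1 6 > Lab C/T2 5 > Lab N/T2 3.
Lab Q T1 at 21: fill all 3 ; 20 left.
Lab M/T1 (18): +8 ; 12 left.
Fill Lab M T2 block (6 at 14) ; 6 left.
Fill Lab Q T2 block (2 at 11) ; 4 left.
Fill Lab N T1 block (3 at 9) ; 1 left.
Lab C T1 at 6: only 1 left, fill 1.
Total = 21×3 + 18×8 + 14×6 + 11×2 + 9×3 + 6×1 = 346.

346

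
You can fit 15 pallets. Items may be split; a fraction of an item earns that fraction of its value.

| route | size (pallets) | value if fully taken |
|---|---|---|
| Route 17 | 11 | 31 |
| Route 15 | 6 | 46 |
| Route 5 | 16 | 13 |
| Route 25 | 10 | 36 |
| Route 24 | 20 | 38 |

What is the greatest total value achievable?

Rank by value-to-size ratio: Route 15 46/6≈7.67, Route 25 36/10≈3.6, Route 17 31/11≈2.82, Route 24 38/20≈1.9, Route 5 13/16≈0.812.
All 6 pallets of Route 15 fit (value 46) ; 9 remain.
9 pallets left: a 9/10 share of Route 25 gives 36×9/10 = 32.4.
Total value = 78.4.

78.4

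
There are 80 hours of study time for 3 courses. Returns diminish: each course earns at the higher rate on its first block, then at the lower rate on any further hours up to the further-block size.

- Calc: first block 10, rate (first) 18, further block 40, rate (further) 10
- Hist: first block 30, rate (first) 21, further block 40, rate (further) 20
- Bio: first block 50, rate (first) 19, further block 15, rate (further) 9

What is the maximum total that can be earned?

1620

Order all 6 blocks by rate: Hist/T1 21 > Hist/T2 20 > Bio/T1 19 > Calc/T1 18 > Calc/T2 10 > Bio/T2 9.
Hist T1 at 21: fill all 30 → 50 left.
Hist/T2 (20): +40 → 10 left.
10 remain; put them into Bio T1 at 19.
Total = 21×30 + 20×40 + 19×10 = 1620.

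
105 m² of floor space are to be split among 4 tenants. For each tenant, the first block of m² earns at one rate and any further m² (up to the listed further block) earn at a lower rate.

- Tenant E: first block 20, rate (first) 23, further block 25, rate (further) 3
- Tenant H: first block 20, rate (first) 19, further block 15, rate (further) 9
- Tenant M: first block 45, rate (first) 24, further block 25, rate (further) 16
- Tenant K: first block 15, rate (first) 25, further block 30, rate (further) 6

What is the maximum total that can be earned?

2375

Order all 8 blocks by rate: Tenant K/T1 25 > Tenant M/T1 24 > Tenant E/T1 23 > Tenant H/T1 19 > Tenant M/T2 16 > Tenant H/T2 9 > Tenant K/T2 6 > Tenant E/T2 3.
Tenant K T1 at 25: fill all 15 → 90 left.
Tenant M/T1 (24): +45 → 45 left.
Tenant E/T1 (23): +20 → 25 left.
Tenant H/T1 (19): +20 → 5 left.
5 remain; put them into Tenant M T2 at 16.
Total = 25×15 + 24×45 + 23×20 + 19×20 + 16×5 = 2375.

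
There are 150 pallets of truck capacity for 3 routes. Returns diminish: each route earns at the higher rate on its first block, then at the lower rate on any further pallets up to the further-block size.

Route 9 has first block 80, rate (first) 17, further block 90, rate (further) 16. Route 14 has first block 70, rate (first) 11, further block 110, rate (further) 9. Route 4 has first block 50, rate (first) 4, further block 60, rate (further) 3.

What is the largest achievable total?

Treat each block as its own option and order by rate: Route 9/first 17 > Route 9/second 16 > Route 14/first 11 > Route 14/second 9 > Route 4/first 4 > Route 4/second 3.
Route 9 first at 17: fill all 80 — 70 left.
70 remain; put them into Route 9 second at 16.
Total = 17×80 + 16×70 = 2480.

2480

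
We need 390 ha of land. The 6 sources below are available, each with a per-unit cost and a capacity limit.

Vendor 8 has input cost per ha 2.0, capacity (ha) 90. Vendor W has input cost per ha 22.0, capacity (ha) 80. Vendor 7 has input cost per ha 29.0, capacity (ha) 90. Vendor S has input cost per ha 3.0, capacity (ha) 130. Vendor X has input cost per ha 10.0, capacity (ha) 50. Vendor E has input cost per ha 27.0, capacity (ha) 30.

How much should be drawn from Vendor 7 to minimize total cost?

Cheapest first:
Vendor 8 at 2.0: take all 90 ha → 300 still needed.
Vendor S at 3.0: take all 130 ha → 170 still needed.
Vendor X at 10.0: take all 50 ha → 120 still needed.
Take 80 from Vendor W at 22.0 → need 40 more.
Vendor E at 27.0: take all 30 ha → 10 still needed.
Take 10 from Vendor 7 at 29.0 to finish.

10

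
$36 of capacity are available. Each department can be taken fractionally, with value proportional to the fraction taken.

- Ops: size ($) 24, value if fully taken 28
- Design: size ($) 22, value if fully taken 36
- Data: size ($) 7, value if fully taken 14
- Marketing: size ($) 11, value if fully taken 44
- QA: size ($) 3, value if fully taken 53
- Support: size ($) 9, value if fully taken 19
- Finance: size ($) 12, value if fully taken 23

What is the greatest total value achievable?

Best value per unit of size first: QA 53/3≈17.7, Marketing 44/11≈4, Support 19/9≈2.11, Data 14/7≈2, Finance 23/12≈1.92, Design 36/22≈1.64, Ops 28/24≈1.17.
Take all of QA (3 $, value 53) ; 33 $ left.
Marketing: take in full, 11 $ for value 44 ; 22 left.
All 9 $ of Support fit (value 19) ; 13 remain.
All 7 $ of Data fit (value 14) ; 6 remain.
Only 6 $ remain; take 6/12 of Finance for value 23×6/12 = 11.5.
Total value = 141.5.

141.5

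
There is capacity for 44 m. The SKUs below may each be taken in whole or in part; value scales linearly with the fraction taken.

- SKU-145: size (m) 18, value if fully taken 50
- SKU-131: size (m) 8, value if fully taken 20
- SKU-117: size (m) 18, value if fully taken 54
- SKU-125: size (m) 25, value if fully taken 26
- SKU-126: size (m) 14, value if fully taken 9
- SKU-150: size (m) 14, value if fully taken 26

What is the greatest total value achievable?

124

Rank by value-to-size ratio: SKU-117 54/18≈3, SKU-145 50/18≈2.78, SKU-131 20/8≈2.5, SKU-150 26/14≈1.86, SKU-125 26/25≈1.04, SKU-126 9/14≈0.643.
SKU-117: take in full, 18 m for value 54 → 26 left.
All 18 m of SKU-145 fit (value 50) → 8 remain.
SKU-131: take in full, 8 m for value 20 → 0 left.
Total value = 124.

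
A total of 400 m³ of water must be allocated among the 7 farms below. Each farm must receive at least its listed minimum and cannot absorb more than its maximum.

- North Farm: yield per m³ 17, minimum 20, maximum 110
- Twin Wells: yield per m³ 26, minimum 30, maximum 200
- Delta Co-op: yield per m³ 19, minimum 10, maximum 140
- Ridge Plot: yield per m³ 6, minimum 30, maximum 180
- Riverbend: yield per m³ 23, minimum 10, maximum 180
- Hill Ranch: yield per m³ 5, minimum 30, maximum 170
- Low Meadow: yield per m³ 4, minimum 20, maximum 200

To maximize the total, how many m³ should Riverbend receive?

Meeting every minimum uses 20+30+10+30+10+30+20 = 150 m³, leaving 250.
Order the farms by yield per m³: Twin Wells 26 > Riverbend 23 > Delta Co-op 19 > North Farm 17 > Ridge Plot 6 > Hill Ranch 5 > Low Meadow 4.
Give Twin Wells 170 more to hit its cap of 200 — 80 left.
Riverbend: +80 (room for 170) → 90. Pool exhausted.

90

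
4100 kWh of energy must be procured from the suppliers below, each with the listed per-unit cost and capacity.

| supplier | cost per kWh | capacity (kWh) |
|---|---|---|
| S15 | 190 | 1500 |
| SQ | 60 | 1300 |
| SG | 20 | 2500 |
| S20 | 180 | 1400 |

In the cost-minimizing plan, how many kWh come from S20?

Use suppliers in increasing cost order.
SG at 20: take all 2500 kWh ; 1600 still needed.
Take 1300 from SQ at 60 ; need 300 more.
S20 (180): take the remaining 300 ; done.
S15: unused.

300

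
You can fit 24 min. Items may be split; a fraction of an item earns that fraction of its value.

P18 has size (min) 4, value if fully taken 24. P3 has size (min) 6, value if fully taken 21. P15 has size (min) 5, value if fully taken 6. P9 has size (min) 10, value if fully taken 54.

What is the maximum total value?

103.8

Rank by value-to-size ratio: P18 24/4≈6, P9 54/10≈5.4, P3 21/6≈3.5, P15 6/5≈1.2.
Take all of P18 (4 min, value 24) → 20 min left.
P9: take in full, 10 min for value 54 → 10 left.
All 6 min of P3 fit (value 21) → 4 remain.
4 min left: a 4/5 share of P15 gives 6×4/5 = 4.8.
Total value = 103.8.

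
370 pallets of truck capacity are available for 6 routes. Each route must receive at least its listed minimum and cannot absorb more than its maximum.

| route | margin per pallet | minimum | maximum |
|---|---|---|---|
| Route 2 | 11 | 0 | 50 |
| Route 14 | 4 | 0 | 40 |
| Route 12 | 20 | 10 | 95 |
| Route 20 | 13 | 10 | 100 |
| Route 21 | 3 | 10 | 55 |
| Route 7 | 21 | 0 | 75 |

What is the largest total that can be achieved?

Meeting every minimum uses 0+0+10+10+10+0 = 30 pallets, leaving 340.
Rank by margin per pallet: Route 7 21 > Route 12 20 > Route 20 13 > Route 2 11 > Route 14 4 > Route 21 3.
Route 7 takes 75 more to reach its cap of 75 ; 265 left.
Route 12 takes 85 more to reach its cap of 95 ; 180 left.
Route 20 takes 90 more to reach its cap of 100 ; 90 left.
Give Route 2 50 more to hit its cap of 50 ; 40 left.
Route 14: +40 to 40 (cap) ; 0 left.
Total = 11×50 + 4×40 + 20×95 + 13×100 + 3×10 + 21×75 = 5515.

5515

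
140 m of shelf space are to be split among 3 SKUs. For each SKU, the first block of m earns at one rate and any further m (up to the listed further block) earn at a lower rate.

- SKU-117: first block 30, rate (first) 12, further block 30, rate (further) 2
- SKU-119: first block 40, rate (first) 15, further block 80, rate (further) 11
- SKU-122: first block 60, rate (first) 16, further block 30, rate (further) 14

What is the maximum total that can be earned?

Treat each block as its own option and order by rate: SKU-122/first 16 > SKU-119/first 15 > SKU-122/second 14 > SKU-117/first 12 > SKU-119/second 11 > SKU-117/second 2.
SKU-122 first at 16: fill all 60 ; 80 left.
SKU-119/first (15): +40 ; 40 left.
Fill SKU-122 second block (30 at 14) ; 10 left.
SKU-117/first: +10 of 30 at 12; pool empty.
Total = 16×60 + 15×40 + 14×30 + 12×10 = 2100.

2100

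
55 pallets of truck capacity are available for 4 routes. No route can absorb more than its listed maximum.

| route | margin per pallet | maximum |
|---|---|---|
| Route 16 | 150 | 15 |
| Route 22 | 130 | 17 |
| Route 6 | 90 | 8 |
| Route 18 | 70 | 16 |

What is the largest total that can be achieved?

6230

Order the routes by margin per pallet: Route 16 150 > Route 22 130 > Route 6 90 > Route 18 70.
Give Route 16 15 to hit its cap of 15 → 40 left.
Route 22 takes 17 to reach its cap of 17 → 23 left.
Route 6: +8 to 8 (cap) → 15 left.
Route 18 has room for 16 but only 15 remain, so it gets 15.
Total = 150×15 + 130×17 + 90×8 + 70×15 = 6230.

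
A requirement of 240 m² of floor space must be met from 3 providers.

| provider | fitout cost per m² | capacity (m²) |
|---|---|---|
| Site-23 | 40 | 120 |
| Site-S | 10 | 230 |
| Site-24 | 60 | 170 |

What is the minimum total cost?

2700

Cheapest first:
Site-S at 10: take all 230 m² ; 10 still needed.
Take 10 from Site-23 at 40 to finish.
Site-24: unused.
Cost = 230×10 + 10×40 = 2700.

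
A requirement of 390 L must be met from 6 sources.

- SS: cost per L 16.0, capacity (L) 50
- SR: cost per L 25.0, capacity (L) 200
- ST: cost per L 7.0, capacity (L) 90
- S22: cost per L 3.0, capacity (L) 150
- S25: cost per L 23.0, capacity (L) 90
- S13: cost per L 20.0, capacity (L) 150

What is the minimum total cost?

Use sources in increasing cost order.
S22 (3.0): use full 150 → 240 L to go.
ST at 7.0: take all 90 L → 150 still needed.
SS at 16.0: take all 50 L → 100 still needed.
Take 100 from S13 at 20.0 to finish.
S25, SR: unused.
Cost = 150×3.0 + 90×7.0 + 50×16.0 + 100×20.0 = 3880.

3880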